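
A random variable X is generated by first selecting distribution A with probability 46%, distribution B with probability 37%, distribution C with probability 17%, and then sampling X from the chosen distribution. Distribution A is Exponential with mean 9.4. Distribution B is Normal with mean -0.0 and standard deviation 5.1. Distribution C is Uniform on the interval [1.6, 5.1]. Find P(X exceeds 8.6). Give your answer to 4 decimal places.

0.2012

Conditional on each component, P(X > 8.6): A: 0.400559; B: 0.0458715; C: 0.
By total probability, P(X > 8.6) = 0.46·0.400559 + 0.37·0.0458715 + 0.17·0 = 0.20123.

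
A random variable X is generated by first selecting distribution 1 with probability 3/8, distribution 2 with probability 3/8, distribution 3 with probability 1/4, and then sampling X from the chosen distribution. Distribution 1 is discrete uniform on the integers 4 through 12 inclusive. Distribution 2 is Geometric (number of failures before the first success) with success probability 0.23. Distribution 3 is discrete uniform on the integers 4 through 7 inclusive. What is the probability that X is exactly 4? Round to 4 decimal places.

Conditional on each component, P(X = 4): 1: 0.111111; 2: 0.080852; 3: 0.25.
By total probability, P(X = 4) = 0.375·0.111111 + 0.375·0.080852 + 0.25·0.25 = 0.134486.

0.1345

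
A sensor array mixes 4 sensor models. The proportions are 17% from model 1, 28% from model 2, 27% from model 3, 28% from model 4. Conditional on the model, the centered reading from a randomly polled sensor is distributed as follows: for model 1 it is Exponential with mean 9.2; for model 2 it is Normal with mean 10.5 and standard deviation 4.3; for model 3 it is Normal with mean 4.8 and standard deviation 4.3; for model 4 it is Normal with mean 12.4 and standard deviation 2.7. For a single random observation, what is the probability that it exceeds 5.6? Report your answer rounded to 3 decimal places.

Conditional on each model, P(X > 5.6): 1: 0.54406; 2: 0.87276; 3: 0.426204; 4: 0.994108.
By total probability, P(X > 5.6) = 0.17·0.54406 + 0.28·0.87276 + 0.27·0.426204 + 0.28·0.994108 = 0.730288.

0.730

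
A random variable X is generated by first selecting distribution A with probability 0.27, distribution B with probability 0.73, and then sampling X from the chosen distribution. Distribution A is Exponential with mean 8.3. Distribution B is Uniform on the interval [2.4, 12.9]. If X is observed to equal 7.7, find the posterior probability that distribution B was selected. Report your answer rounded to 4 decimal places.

Likelihoods f(7.7 | ·): A: 0.0476455; B: 0.0952381.
Posterior ∝ prior × likelihood. Numerator for B: 0.73·0.0952381 = 0.0695238.
Normalizing constant: 0.27·0.0476455 + 0.73·0.0952381 = 0.0823881.
P(B | observation) = 0.0695238 / 0.0823881 = 0.843857.

0.8439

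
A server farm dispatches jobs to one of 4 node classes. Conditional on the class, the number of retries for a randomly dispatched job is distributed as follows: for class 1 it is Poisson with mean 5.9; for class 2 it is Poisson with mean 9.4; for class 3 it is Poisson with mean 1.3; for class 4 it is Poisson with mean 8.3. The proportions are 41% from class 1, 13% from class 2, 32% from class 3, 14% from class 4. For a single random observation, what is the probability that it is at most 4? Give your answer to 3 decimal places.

0.456

Conditional on each class, P(X ≤ 4): 1: 0.298665; 2: 0.0428778; 3: 0.989337; 4: 0.0836969.
By total probability, P(X ≤ 4) = 0.41·0.298665 + 0.13·0.0428778 + 0.32·0.989337 + 0.14·0.0836969 = 0.456332.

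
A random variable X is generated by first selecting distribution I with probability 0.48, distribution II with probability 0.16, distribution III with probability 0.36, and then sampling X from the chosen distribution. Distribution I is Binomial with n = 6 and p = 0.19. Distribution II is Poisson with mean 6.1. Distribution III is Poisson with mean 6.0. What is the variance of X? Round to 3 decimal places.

9.551

Per component, I: μ=1.14, E[X²]=2.223; II: μ=6.1, E[X²]=43.31; III: μ=6, E[X²]=42.
E[X] = 0.48·1.14 + 0.16·6.1 + 0.36·6 = 3.6832.
E[X²] = 0.48·2.223 + 0.16·43.31 + 0.36·42 = 23.1166.
Var(X) = E[X²] − (E[X])² = 23.1166 − 13.566 = 9.55068.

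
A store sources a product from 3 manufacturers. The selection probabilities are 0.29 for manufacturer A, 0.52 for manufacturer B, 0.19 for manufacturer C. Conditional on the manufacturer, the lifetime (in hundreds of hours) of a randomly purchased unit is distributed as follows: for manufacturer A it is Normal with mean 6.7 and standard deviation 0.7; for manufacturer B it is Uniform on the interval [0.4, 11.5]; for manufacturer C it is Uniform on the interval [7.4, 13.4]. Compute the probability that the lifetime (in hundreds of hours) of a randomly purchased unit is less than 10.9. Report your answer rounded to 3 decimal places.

Conditional on each manufacturer, P(X < 10.9): A: 1; B: 0.945946; C: 0.583333.
By total probability, P(X < 10.9) = 0.29·1 + 0.52·0.945946 + 0.19·0.583333 = 0.892725.

0.893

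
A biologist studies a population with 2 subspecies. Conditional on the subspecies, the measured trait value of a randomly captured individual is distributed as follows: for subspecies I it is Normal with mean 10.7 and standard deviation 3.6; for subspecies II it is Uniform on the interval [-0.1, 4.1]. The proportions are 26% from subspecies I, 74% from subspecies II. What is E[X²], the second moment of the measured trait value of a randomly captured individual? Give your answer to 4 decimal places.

37.1848

For each component E[X²] = Var + (mean)², giving I: 127.45; II: 5.47.
Overall E[X²] = 0.26·127.45 + 0.74·5.47 = 37.1848.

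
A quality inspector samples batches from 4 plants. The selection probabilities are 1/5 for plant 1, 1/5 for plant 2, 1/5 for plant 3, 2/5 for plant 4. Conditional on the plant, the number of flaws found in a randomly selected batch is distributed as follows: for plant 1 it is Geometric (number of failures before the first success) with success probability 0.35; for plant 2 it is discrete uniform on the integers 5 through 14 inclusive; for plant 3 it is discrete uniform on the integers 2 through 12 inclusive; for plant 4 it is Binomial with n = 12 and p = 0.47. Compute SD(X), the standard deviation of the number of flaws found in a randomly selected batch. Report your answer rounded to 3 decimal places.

Per component, 1: μ=1.85714, E[X²]=8.7551; 2: μ=9.5, E[X²]=98.5; 3: μ=7, E[X²]=59; 4: μ=5.64, E[X²]=34.7988.
E[X] = 0.2·1.85714 + 0.2·9.5 + 0.2·7 + 0.4·5.64 = 5.92743.
E[X²] = 0.2·8.7551 + 0.2·98.5 + 0.2·59 + 0.4·34.7988 = 47.1705.
Var(X) = E[X²] − (E[X])² = 47.1705 − 35.1344 = 12.0361.
SD(X) = √12.0361 = 3.46931.

3.469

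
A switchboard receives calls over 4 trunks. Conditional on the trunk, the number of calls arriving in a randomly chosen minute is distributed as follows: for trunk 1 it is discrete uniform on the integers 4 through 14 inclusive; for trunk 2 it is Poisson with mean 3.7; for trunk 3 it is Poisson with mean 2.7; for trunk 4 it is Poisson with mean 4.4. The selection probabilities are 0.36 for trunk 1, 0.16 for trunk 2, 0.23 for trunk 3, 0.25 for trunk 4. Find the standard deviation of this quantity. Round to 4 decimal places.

3.5978

Per component, 1: μ=9, E[X²]=91; 2: μ=3.7, E[X²]=17.39; 3: μ=2.7, E[X²]=9.99; 4: μ=4.4, E[X²]=23.76.
E[X] = 0.36·9 + 0.16·3.7 + 0.23·2.7 + 0.25·4.4 = 5.553.
E[X²] = 0.36·91 + 0.16·17.39 + 0.23·9.99 + 0.25·23.76 = 43.7801.
Var(X) = E[X²] − (E[X])² = 43.7801 − 30.8358 = 12.9443.
SD(X) = √12.9443 = 3.59782.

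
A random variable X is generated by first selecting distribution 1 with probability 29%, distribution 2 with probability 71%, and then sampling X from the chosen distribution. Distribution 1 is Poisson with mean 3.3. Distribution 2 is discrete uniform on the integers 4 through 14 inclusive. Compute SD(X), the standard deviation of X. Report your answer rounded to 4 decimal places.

Per component, 1: μ=3.3, E[X²]=14.19; 2: μ=9, E[X²]=91.
E[X] = 0.29·3.3 + 0.71·9 = 7.347.
E[X²] = 0.29·14.19 + 0.71·91 = 68.7251.
Var(X) = E[X²] − (E[X])² = 68.7251 − 53.9784 = 14.7467.
SD(X) = √14.7467 = 3.84014.

3.8401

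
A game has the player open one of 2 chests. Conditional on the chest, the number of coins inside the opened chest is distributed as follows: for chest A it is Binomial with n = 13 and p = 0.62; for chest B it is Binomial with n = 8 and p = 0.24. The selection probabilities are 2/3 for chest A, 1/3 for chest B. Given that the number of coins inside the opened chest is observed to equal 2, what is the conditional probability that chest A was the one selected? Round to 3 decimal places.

0.005

Likelihoods P(X=2 | ·): A: 0.000715315; B: 0.310786.
Posterior ∝ prior × likelihood. Numerator for A: 0.666667·0.000715315 = 0.000476877.
Normalizing constant: 0.666667·0.000715315 + 0.333333·0.310786 = 0.104072.
P(A | observation) = 0.000476877 / 0.104072 = 0.00458217.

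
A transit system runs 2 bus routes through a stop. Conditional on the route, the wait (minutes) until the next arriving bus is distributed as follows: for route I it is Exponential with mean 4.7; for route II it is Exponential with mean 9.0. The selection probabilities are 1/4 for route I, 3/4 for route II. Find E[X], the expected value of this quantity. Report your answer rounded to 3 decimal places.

7.925

Component means — I: 4.7; II: 9.
E[X] = 0.25·4.7 + 0.75·9 = 7.925.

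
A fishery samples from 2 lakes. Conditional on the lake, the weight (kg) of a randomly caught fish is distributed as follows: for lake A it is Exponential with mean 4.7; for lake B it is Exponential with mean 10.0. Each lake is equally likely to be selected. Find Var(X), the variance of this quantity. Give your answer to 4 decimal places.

Per component, A: μ=4.7, E[X²]=44.18; B: μ=10, E[X²]=200.
E[X] = 0.5·4.7 + 0.5·10 = 7.35.
E[X²] = 0.5·44.18 + 0.5·200 = 122.09.
Var(X) = E[X²] − (E[X])² = 122.09 − 54.0225 = 68.0675.

68.0675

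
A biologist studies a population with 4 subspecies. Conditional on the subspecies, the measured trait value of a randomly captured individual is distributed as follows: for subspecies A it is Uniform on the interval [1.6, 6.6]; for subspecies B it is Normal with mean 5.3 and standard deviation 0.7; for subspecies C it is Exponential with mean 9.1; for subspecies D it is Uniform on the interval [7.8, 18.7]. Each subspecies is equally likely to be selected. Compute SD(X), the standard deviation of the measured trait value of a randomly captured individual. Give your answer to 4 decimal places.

Per component, A: μ=4.1, E[X²]=18.8933; B: μ=5.3, E[X²]=28.58; C: μ=9.1, E[X²]=165.62; D: μ=13.25, E[X²]=185.463.
E[X] = 0.25·4.1 + 0.25·5.3 + 0.25·9.1 + 0.25·13.25 = 7.9375.
E[X²] = 0.25·18.8933 + 0.25·28.58 + 0.25·165.62 + 0.25·185.463 = 99.6392.
Var(X) = E[X²] − (E[X])² = 99.6392 − 63.0039 = 36.6353.
SD(X) = √36.6353 = 6.05271.

6.0527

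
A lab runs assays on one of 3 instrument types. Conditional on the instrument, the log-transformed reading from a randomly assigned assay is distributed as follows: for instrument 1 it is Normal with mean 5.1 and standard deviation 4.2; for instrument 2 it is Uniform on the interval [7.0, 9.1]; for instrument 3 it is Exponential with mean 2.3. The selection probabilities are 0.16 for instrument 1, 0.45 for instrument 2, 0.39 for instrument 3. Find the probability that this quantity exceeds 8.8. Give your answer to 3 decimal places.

0.103

Conditional on each instrument, P(X > 8.8): 1: 0.189172; 2: 0.142857; 3: 0.0217947.
By total probability, P(X > 8.8) = 0.16·0.189172 + 0.45·0.142857 + 0.39·0.0217947 = 0.103053.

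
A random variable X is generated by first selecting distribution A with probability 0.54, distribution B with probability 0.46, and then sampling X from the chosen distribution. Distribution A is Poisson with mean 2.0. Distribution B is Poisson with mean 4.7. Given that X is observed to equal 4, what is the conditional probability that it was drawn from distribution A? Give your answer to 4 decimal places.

Likelihoods P(X=4 | ·): A: 0.0902235; B: 0.184925.
Posterior ∝ prior × likelihood. Numerator for A: 0.54·0.0902235 = 0.0487207.
Normalizing constant: 0.54·0.0902235 + 0.46·0.184925 = 0.133786.
P(A | observation) = 0.0487207 / 0.133786 = 0.364168.

0.3642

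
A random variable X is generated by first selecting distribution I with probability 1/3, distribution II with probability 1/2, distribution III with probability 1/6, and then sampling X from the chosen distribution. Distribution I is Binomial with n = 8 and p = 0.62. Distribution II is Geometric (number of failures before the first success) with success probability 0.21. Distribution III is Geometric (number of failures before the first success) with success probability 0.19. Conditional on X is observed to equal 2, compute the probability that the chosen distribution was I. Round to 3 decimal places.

0.111

Likelihoods P(X=2 | ·): I: 0.0324073; II: 0.131061; III: 0.124659.
Posterior ∝ prior × likelihood. Numerator for I: 0.333333·0.0324073 = 0.0108024.
Normalizing constant: 0.333333·0.0324073 + 0.5·0.131061 + 0.166667·0.124659 = 0.0971094.
P(I | observation) = 0.0108024 / 0.0971094 = 0.11124.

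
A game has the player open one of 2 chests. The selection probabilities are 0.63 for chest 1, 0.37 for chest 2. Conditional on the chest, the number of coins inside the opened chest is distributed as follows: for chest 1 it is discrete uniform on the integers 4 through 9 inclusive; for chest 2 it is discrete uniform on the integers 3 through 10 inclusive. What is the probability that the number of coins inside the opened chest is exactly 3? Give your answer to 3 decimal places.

0.046

Conditional on each chest, P(X = 3): 1: 0; 2: 0.125.
By total probability, P(X = 3) = 0.63·0 + 0.37·0.125 = 0.04625.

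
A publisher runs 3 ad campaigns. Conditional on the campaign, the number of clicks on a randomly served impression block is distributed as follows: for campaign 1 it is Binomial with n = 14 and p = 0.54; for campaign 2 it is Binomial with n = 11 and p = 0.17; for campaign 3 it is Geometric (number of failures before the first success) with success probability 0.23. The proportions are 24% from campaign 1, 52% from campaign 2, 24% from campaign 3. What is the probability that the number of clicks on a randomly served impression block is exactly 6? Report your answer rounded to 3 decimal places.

Conditional on each campaign, P(X = 6): 1: 0.149273; 2: 0.00439264; 3: 0.0479371.
By total probability, P(X = 6) = 0.24·0.149273 + 0.52·0.00439264 + 0.24·0.0479371 = 0.0496146.

0.050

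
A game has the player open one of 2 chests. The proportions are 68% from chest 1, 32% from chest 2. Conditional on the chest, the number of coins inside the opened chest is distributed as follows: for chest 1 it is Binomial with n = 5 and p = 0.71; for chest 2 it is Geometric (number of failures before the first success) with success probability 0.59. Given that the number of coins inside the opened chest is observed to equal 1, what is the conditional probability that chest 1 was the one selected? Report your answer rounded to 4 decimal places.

Likelihoods P(X=1 | ·): 1: 0.0251085; 2: 0.2419.
Posterior ∝ prior × likelihood. Numerator for 1: 0.68·0.0251085 = 0.0170738.
Normalizing constant: 0.68·0.0251085 + 0.32·0.2419 = 0.0944818.
P(1 | observation) = 0.0170738 / 0.0944818 = 0.18071.

0.1807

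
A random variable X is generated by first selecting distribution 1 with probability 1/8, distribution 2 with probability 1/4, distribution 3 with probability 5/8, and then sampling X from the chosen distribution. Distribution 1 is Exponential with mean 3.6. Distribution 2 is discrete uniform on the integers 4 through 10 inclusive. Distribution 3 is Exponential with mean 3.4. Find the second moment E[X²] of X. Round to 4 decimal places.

For each component E[X²] = Var + (mean)², giving 1: 25.92; 2: 53; 3: 23.12.
Overall E[X²] = 0.125·25.92 + 0.25·53 + 0.625·23.12 = 30.94.

30.9400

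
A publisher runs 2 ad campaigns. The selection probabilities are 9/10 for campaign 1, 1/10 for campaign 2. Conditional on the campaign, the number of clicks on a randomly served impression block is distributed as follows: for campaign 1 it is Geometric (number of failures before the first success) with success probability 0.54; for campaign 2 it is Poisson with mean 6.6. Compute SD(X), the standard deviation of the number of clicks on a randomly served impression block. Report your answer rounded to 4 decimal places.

Per component, 1: μ=0.851852, E[X²]=2.30316; 2: μ=6.6, E[X²]=50.16.
E[X] = 0.9·0.851852 + 0.1·6.6 = 1.42667.
E[X²] = 0.9·2.30316 + 0.1·50.16 = 7.08884.
Var(X) = E[X²] − (E[X])² = 7.08884 − 2.03538 = 5.05346.
SD(X) = √5.05346 = 2.24799.

2.2480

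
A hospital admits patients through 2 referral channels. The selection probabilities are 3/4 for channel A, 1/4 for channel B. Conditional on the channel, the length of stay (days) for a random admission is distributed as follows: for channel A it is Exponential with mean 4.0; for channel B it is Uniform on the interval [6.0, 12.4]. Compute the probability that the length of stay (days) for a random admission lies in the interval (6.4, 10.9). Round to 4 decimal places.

Conditional on each channel, P(6.4 < X < 10.9): A: 0.13635; B: 0.703125.
By total probability, P(6.4 < X < 10.9) = 0.75·0.13635 + 0.25·0.703125 = 0.278044.

0.2780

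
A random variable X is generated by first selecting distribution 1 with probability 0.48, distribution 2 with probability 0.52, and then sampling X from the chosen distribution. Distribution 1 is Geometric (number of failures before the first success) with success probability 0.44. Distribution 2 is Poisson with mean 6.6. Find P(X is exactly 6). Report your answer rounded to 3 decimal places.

Conditional on each component, P(X = 6): 1: 0.01357; 2: 0.156166.
By total probability, P(X = 6) = 0.48·0.01357 + 0.52·0.156166 = 0.0877201.

0.088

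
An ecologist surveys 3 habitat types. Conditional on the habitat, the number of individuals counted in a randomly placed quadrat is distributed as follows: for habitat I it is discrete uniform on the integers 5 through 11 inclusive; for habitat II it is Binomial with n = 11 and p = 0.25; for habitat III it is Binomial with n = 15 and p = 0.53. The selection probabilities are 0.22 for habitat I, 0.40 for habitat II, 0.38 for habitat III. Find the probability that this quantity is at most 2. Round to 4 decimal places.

0.1828

Conditional on each habitat, P(X ≤ 2): I: 0; II: 0.455201; III: 0.00182681.
By total probability, P(X ≤ 2) = 0.22·0 + 0.4·0.455201 + 0.38·0.00182681 = 0.182775.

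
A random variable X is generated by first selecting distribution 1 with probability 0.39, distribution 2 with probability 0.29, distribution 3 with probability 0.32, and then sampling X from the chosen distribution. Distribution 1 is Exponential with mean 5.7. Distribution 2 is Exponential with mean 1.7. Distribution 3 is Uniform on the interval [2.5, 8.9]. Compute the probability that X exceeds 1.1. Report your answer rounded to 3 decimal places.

0.793

Conditional on each component, P(X > 1.1): 1: 0.824496; 2: 0.523583; 3: 1.
By total probability, P(X > 1.1) = 0.39·0.824496 + 0.29·0.523583 + 0.32·1 = 0.793393.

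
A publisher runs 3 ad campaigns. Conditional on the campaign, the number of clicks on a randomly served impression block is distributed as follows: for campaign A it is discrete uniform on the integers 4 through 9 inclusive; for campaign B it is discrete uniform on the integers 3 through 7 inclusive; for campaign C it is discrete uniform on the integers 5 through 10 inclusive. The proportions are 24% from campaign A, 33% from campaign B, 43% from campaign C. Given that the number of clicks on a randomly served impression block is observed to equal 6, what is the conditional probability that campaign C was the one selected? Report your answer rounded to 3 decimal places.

Likelihoods P(X=6 | ·): A: 0.166667; B: 0.2; C: 0.166667.
Posterior ∝ prior × likelihood. Numerator for C: 0.43·0.166667 = 0.0716667.
Normalizing constant: 0.24·0.166667 + 0.33·0.2 + 0.43·0.166667 = 0.177667.
P(C | observation) = 0.0716667 / 0.177667 = 0.403377.

0.403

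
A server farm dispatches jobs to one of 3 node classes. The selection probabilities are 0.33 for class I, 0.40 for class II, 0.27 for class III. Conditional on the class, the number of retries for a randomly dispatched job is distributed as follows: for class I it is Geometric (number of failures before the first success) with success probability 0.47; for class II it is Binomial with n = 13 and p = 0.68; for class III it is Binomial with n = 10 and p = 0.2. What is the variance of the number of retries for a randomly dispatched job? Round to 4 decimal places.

Per component, I: μ=1.12766, E[X²]=3.67089; II: μ=8.84, E[X²]=80.9744; III: μ=2, E[X²]=5.6.
E[X] = 0.33·1.12766 + 0.4·8.84 + 0.27·2 = 4.44813.
E[X²] = 0.33·3.67089 + 0.4·80.9744 + 0.27·5.6 = 35.1132.
Var(X) = E[X²] − (E[X])² = 35.1132 − 19.7858 = 15.3273.

15.3273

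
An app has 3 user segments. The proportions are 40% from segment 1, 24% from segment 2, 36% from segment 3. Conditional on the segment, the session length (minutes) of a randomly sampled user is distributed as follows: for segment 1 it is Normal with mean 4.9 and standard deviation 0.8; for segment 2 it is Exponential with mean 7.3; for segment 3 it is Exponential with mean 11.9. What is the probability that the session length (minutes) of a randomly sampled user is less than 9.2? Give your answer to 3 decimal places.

0.766

Conditional on each segment, P(X < 9.2): 1: 1; 2: 0.716424; 3: 0.538424.
By total probability, P(X < 9.2) = 0.4·1 + 0.24·0.716424 + 0.36·0.538424 = 0.765774.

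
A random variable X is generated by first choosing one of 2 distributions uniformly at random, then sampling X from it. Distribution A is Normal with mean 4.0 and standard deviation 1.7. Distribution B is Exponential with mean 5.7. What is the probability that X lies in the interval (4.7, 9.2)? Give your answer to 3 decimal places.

0.289

Conditional on each component, P(4.7 < X < 9.2): A: 0.339145; B: 0.239345.
By total probability, P(4.7 < X < 9.2) = 0.5·0.339145 + 0.5·0.239345 = 0.289245.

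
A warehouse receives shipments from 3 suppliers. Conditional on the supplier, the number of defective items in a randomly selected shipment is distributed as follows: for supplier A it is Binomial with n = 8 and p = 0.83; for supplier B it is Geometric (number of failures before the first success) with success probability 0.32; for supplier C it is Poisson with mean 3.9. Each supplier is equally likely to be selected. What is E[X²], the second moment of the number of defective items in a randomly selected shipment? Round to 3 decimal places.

25.162

For each component E[X²] = Var + (mean)², giving A: 45.2184; B: 11.1562; C: 19.11.
Overall E[X²] = 0.333333·45.2184 + 0.333333·11.1562 + 0.333333·19.11 = 25.1615.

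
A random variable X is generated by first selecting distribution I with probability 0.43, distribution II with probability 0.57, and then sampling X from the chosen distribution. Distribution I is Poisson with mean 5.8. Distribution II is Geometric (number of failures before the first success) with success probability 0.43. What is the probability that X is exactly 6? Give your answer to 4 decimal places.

Conditional on each component, P(X = 6): I: 0.160076; II: 0.0147475.
By total probability, P(X = 6) = 0.43·0.160076 + 0.57·0.0147475 = 0.0772389.

0.0772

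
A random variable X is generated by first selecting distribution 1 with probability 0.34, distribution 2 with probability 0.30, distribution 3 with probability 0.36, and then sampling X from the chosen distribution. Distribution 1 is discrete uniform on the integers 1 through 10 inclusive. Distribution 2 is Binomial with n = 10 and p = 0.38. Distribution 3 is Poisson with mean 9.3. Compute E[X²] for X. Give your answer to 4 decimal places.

52.6132

For each component E[X²] = Var + (mean)², giving 1: 38.5; 2: 16.796; 3: 95.79.
Overall E[X²] = 0.34·38.5 + 0.3·16.796 + 0.36·95.79 = 52.6132.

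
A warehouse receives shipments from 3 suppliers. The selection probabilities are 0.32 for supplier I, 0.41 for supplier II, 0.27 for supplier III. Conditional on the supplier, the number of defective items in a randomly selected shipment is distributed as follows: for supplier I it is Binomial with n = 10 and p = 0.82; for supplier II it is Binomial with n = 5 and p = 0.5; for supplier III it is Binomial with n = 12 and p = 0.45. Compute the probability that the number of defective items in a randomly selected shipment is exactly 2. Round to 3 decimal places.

Conditional on each supplier, P(X = 2): I: 3.33442e-05; II: 0.3125; III: 0.0338529.
By total probability, P(X = 2) = 0.32·3.33442e-05 + 0.41·0.3125 + 0.27·0.0338529 = 0.137276.

0.137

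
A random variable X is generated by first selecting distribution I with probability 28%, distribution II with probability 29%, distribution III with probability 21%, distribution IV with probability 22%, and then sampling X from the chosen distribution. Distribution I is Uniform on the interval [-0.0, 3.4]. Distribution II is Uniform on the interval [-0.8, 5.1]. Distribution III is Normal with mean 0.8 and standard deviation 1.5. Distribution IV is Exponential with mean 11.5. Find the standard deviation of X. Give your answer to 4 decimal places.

Per component, I: μ=1.7, E[X²]=3.85333; II: μ=2.15, E[X²]=7.52333; III: μ=0.8, E[X²]=2.89; IV: μ=11.5, E[X²]=264.5.
E[X] = 0.28·1.7 + 0.29·2.15 + 0.21·0.8 + 0.22·11.5 = 3.7975.
E[X²] = 0.28·3.85333 + 0.29·7.52333 + 0.21·2.89 + 0.22·264.5 = 62.0576.
Var(X) = E[X²] − (E[X])² = 62.0576 − 14.421 = 47.6366.
SD(X) = √47.6366 = 6.90193.

6.9019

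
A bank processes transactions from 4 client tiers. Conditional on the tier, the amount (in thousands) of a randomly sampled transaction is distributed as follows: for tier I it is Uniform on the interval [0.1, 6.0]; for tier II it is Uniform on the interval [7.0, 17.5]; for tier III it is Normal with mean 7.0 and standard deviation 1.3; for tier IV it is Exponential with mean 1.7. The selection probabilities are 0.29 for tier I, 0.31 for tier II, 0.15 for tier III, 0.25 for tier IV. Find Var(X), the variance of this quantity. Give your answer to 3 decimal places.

Per component, I: μ=3.05, E[X²]=12.2033; II: μ=12.25, E[X²]=159.25; III: μ=7, E[X²]=50.69; IV: μ=1.7, E[X²]=5.78.
E[X] = 0.29·3.05 + 0.31·12.25 + 0.15·7 + 0.25·1.7 = 6.157.
E[X²] = 0.29·12.2033 + 0.31·159.25 + 0.15·50.69 + 0.25·5.78 = 61.955.
Var(X) = E[X²] − (E[X])² = 61.955 − 37.9086 = 24.0463.

24.046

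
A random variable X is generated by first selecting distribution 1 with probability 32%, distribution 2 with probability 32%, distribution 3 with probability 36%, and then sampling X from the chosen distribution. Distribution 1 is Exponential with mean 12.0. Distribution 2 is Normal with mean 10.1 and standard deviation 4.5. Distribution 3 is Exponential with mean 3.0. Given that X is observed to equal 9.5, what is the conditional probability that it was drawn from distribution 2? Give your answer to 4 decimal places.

Likelihoods f(9.5 | ·): 1: 0.0377574; 2: 0.0878693; 3: 0.0140479.
Posterior ∝ prior × likelihood. Numerator for 2: 0.32·0.0878693 = 0.0281182.
Normalizing constant: 0.32·0.0377574 + 0.32·0.0878693 + 0.36·0.0140479 = 0.0452578.
P(2 | observation) = 0.0281182 / 0.0452578 = 0.621289.

0.6213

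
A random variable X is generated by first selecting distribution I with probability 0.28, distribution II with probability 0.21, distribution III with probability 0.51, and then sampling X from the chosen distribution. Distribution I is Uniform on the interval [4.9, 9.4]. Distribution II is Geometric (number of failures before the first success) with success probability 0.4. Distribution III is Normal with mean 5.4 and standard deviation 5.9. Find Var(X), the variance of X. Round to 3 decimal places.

22.956

Per component, I: μ=7.15, E[X²]=52.81; II: μ=1.5, E[X²]=6; III: μ=5.4, E[X²]=63.97.
E[X] = 0.28·7.15 + 0.21·1.5 + 0.51·5.4 = 5.071.
E[X²] = 0.28·52.81 + 0.21·6 + 0.51·63.97 = 48.6715.
Var(X) = E[X²] − (E[X])² = 48.6715 − 25.715 = 22.9565.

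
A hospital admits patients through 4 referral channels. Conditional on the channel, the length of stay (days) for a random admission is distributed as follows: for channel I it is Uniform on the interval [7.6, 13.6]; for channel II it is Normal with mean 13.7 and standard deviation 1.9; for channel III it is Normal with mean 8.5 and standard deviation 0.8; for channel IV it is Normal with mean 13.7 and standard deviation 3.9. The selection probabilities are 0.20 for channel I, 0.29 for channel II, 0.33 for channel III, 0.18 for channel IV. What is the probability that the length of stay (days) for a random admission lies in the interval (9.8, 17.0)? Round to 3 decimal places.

0.532

Conditional on each channel, P(9.8 < X < 17.0): I: 0.633333; II: 0.938738; III: 0.0520813; IV: 0.642611.
By total probability, P(9.8 < X < 17.0) = 0.2·0.633333 + 0.29·0.938738 + 0.33·0.0520813 + 0.18·0.642611 = 0.531758.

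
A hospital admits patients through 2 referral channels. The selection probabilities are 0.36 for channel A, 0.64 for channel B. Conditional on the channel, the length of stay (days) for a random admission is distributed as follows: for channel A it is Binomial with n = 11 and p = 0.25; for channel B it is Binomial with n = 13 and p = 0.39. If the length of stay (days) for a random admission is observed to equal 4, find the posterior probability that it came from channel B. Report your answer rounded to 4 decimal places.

Likelihoods P(X=4 | ·): A: 0.172069; B: 0.193434.
Posterior ∝ prior × likelihood. Numerator for B: 0.64·0.193434 = 0.123798.
Normalizing constant: 0.36·0.172069 + 0.64·0.193434 = 0.185743.
P(B | observation) = 0.123798 / 0.185743 = 0.666502.

0.6665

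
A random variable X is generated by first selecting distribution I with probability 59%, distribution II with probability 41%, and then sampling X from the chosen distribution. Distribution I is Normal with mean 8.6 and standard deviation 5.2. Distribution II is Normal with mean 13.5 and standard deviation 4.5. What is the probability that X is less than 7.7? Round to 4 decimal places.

Conditional on each component, P(X < 7.7): I: 0.431295; II: 0.0987184.
By total probability, P(X < 7.7) = 0.59·0.431295 + 0.41·0.0987184 = 0.294939.

0.2949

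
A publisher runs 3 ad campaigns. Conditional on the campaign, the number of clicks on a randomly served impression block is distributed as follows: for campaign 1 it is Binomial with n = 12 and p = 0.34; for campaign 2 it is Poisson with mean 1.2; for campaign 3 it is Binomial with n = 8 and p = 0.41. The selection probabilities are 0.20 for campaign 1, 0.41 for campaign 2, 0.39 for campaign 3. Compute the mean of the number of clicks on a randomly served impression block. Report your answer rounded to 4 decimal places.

Component means — 1: 4.08; 2: 1.2; 3: 3.28.
E[X] = 0.2·4.08 + 0.41·1.2 + 0.39·3.28 = 2.5872.

2.5872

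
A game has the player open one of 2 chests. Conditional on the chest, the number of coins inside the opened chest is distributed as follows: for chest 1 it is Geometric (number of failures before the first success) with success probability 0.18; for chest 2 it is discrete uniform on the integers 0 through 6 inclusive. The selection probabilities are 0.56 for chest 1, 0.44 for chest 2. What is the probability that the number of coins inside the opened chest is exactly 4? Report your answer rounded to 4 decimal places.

Conditional on each chest, P(X = 4): 1: 0.0813819; 2: 0.142857.
By total probability, P(X = 4) = 0.56·0.0813819 + 0.44·0.142857 = 0.108431.

0.1084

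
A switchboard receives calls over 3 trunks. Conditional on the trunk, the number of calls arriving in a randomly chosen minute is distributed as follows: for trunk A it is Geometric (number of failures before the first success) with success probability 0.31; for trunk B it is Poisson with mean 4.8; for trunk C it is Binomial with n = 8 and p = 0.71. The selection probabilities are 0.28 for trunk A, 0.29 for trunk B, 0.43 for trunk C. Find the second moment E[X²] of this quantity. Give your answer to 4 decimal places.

26.0523

For each component E[X²] = Var + (mean)², giving A: 12.1342; B: 27.84; C: 33.9096.
Overall E[X²] = 0.28·12.1342 + 0.29·27.84 + 0.43·33.9096 = 26.0523.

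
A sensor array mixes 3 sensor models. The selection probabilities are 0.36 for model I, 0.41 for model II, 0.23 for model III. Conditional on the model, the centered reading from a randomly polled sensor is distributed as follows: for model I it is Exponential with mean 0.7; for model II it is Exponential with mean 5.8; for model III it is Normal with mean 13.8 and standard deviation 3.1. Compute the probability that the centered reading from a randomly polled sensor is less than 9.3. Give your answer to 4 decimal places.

Conditional on each model, P(X < 9.3): I: 0.999998; II: 0.798798; III: 0.0733046.
By total probability, P(X < 9.3) = 0.36·0.999998 + 0.41·0.798798 + 0.23·0.0733046 = 0.704367.

0.7044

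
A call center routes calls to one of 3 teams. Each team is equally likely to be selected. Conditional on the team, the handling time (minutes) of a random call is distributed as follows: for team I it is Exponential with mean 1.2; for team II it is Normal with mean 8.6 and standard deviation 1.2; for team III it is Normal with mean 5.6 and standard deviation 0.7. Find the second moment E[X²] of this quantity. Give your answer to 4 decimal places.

36.7100

For each component E[X²] = Var + (mean)², giving I: 2.88; II: 75.4; III: 31.85.
Overall E[X²] = 0.333333·2.88 + 0.333333·75.4 + 0.333333·31.85 = 36.71.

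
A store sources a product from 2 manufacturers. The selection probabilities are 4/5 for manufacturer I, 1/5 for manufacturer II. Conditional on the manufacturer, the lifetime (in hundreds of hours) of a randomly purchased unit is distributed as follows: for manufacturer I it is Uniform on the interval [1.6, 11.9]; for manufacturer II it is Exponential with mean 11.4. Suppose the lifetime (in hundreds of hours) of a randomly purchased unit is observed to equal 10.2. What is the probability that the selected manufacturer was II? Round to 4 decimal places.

0.0845

Likelihoods f(10.2 | ·): I: 0.0970874; II: 0.0358522.
Posterior ∝ prior × likelihood. Numerator for II: 0.2·0.0358522 = 0.00717044.
Normalizing constant: 0.8·0.0970874 + 0.2·0.0358522 = 0.0848403.
P(II | observation) = 0.00717044 / 0.0848403 = 0.0845169.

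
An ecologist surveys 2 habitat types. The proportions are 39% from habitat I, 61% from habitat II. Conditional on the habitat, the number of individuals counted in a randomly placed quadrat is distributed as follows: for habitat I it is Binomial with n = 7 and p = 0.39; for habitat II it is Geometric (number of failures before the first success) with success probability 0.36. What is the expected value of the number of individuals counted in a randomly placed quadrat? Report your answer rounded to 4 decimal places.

2.1491

Component means — I: 2.73; II: 1.77778.
E[X] = 0.39·2.73 + 0.61·1.77778 = 2.14914.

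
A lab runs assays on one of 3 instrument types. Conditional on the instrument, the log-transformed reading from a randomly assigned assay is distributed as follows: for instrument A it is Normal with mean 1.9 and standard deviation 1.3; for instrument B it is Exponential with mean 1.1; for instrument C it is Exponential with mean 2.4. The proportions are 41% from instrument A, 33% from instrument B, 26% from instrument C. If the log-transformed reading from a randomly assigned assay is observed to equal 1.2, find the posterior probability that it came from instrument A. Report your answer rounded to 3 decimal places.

Likelihoods f(1.2 | ·): A: 0.265465; B: 0.305374; C: 0.252721.
Posterior ∝ prior × likelihood. Numerator for A: 0.41·0.265465 = 0.108841.
Normalizing constant: 0.41·0.265465 + 0.33·0.305374 + 0.26·0.252721 = 0.275321.
P(A | observation) = 0.108841 / 0.275321 = 0.395322.

0.395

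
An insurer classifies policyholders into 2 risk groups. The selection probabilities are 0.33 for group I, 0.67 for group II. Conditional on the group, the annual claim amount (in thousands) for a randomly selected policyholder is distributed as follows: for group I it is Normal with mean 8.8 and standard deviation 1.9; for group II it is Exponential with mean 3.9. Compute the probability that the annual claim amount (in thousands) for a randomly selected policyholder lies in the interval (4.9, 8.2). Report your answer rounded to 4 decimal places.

0.2264

Conditional on each group, P(4.9 < X < 8.2): I: 0.356027; II: 0.162531.
By total probability, P(4.9 < X < 8.2) = 0.33·0.356027 + 0.67·0.162531 = 0.226385.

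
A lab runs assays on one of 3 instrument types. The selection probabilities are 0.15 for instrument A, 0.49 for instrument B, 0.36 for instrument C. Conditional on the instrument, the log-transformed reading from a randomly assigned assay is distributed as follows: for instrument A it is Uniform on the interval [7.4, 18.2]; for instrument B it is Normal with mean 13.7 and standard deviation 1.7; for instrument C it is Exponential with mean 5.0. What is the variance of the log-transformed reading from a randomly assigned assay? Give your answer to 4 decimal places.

Per component, A: μ=12.8, E[X²]=173.56; B: μ=13.7, E[X²]=190.58; C: μ=5, E[X²]=50.
E[X] = 0.15·12.8 + 0.49·13.7 + 0.36·5 = 10.433.
E[X²] = 0.15·173.56 + 0.49·190.58 + 0.36·50 = 137.418.
Var(X) = E[X²] − (E[X])² = 137.418 − 108.847 = 28.5707.

28.5707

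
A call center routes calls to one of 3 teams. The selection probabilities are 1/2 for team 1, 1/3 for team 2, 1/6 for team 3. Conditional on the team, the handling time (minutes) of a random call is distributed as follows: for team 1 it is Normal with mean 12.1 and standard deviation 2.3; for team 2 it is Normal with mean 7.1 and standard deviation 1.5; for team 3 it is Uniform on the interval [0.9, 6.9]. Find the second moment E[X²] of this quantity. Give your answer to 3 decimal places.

96.438

For each component E[X²] = Var + (mean)², giving 1: 151.7; 2: 52.66; 3: 18.21.
Overall E[X²] = 0.5·151.7 + 0.333333·52.66 + 0.166667·18.21 = 96.4383.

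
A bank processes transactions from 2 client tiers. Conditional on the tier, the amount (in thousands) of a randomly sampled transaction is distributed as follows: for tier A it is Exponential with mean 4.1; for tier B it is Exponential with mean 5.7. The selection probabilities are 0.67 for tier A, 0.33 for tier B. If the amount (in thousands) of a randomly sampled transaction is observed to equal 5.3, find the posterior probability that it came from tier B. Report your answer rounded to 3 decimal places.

0.337

Likelihoods f(5.3 | ·): A: 0.0669593; B: 0.0692321.
Posterior ∝ prior × likelihood. Numerator for B: 0.33·0.0692321 = 0.0228466.
Normalizing constant: 0.67·0.0669593 + 0.33·0.0692321 = 0.0677093.
P(B | observation) = 0.0228466 / 0.0677093 = 0.337422.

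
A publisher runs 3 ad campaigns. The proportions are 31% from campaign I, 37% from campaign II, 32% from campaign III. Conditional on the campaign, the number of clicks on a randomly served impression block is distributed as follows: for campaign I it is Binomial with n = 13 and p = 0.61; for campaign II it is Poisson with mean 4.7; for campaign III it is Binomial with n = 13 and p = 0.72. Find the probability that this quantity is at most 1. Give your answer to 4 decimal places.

Conditional on each campaign, P(X ≤ 1): I: 0.000103015; II: 0.0518431; III: 2.23858e-06.
By total probability, P(X ≤ 1) = 0.31·0.000103015 + 0.37·0.0518431 + 0.32·2.23858e-06 = 0.0192146.

0.0192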